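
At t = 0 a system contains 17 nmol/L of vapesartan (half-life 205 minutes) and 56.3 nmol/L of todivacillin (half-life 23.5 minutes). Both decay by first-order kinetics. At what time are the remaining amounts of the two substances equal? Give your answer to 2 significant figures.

46 minutes

Set 17·(1/2)^(t/205) = 56.3·(1/2)^(t/23.5).
Taking log₂: log₂(17/56.3) = t·(1/205 − 1/23.5).
log₂(0.30195) = -1.7276; 1/205 − 1/23.5 = -0.037675.
t = -1.7276 / -0.037675 ≈ 45.855 minutes.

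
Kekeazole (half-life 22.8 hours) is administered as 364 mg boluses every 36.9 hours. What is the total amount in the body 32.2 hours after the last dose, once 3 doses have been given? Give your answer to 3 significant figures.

The 3 doses were given 106, 69.1, 32.2 hours ago.
Total = 364·(1/2)^(106/22.8) + 364·(1/2)^(69.1/22.8) + 364·(1/2)^(32.2/22.8)
      = 14.507 + 44.542 + 136.76 ≈ 195.81 mg.

196 mg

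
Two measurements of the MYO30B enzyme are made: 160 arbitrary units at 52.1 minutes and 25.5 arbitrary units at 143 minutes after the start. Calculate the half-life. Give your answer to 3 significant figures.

Over Δt = 143 − 52.1 = 90.9 minutes, the level fell by a factor of 160/25.5 ≈ 6.2745.
n = log₂(6.2745) ≈ 2.6495 half-lives, so t½ = 90.9/2.6495 ≈ 34.308 minutes.

34.3 minutes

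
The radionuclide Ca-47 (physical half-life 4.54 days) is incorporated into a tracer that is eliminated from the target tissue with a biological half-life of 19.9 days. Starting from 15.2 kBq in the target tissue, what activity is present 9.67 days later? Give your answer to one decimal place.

1/t_eff = 1/t_phys + 1/t_biol = 1/4.54 + 1/19.9 = 0.27052 per day.
t_eff = 4.54 × 19.9 / (4.54 + 19.9) ≈ 3.6966 days.
Remaining = 15.2 × (1/2)^(9.67/3.6966) = 15.2 × (1/2)^2.6159 ≈ 2.4796 kBq.

2.5 kBq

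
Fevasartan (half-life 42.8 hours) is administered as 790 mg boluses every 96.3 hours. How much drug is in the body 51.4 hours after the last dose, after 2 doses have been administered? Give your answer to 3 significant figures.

416 mg

The 2 doses were given 147.7, 51.4 hours ago.
Total = 790·(1/2)^(147.7/42.8) + 790·(1/2)^(51.4/42.8)
      = 72.242 + 343.64 ≈ 415.89 mg.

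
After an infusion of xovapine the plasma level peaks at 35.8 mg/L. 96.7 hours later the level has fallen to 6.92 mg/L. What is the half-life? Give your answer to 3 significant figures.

A/A₀ = 6.92/35.8 ≈ 0.1933.
n = log₂(5.1734) ≈ 2.3711 half-lives elapsed in 96.7 hours.
t½ = 96.7/2.3711 ≈ 40.782 hours.

40.8 hours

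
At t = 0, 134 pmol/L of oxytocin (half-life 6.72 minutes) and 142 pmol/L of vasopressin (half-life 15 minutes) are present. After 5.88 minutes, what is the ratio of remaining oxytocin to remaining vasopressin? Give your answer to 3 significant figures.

0.675

oxytocin: 134 × (1/2)^(5.88/6.72) = 134 × (1/2)^0.875 ≈ 73.064 pmol/L.
vasopressin: 142 × (1/2)^(5.88/15) = 142 × (1/2)^0.392 ≈ 108.21 pmol/L.
Ratio ≈ 73.064 / 108.21 ≈ 0.67518.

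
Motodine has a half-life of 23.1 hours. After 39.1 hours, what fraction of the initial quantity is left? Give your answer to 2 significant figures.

n = 39.1/23.1 ≈ 1.6926 half-lives.
Fraction remaining = (1/2)^1.6926 ≈ 0.30936.

0.31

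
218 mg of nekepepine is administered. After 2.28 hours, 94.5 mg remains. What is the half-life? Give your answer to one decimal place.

1.9 hours

A/A₀ = 94.5/218 ≈ 0.43349.
n = log₂(2.3069) ≈ 1.2059 half-lives elapsed in 2.28 hours.
t½ = 2.28/1.2059 ≈ 1.8906 hours.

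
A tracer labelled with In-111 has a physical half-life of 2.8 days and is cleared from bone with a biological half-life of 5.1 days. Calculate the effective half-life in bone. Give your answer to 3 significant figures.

1.81 days

1/t_eff = 1/t_phys + 1/t_biol = 1/2.8 + 1/5.1 = 0.55322 per day.
t_eff = 2.8 × 5.1 / (2.8 + 5.1) ≈ 1.8076 days.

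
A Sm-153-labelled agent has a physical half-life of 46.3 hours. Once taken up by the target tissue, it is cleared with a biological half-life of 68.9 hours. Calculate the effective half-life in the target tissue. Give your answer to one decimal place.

27.7 hours

1/t_eff = 1/t_phys + 1/t_biol = 1/46.3 + 1/68.9 = 0.036112 per hour.
t_eff = 46.3 × 68.9 / (46.3 + 68.9) ≈ 27.692 hours.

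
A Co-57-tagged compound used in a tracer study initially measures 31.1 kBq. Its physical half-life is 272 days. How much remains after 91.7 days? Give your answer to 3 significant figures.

Number of half-lives: n = 91.7/272 ≈ 0.33713.
Remaining = 31.1 × (1/2)^0.33713 = 31.1 × 0.79161 ≈ 24.619 kBq.

24.6 kBq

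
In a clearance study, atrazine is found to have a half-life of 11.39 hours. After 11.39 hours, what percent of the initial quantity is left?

n = 11.39/11.39 ≈ 1 half-life.
Fraction remaining = (1/2)^1 ≈ 0.5, i.e. 50%.

50%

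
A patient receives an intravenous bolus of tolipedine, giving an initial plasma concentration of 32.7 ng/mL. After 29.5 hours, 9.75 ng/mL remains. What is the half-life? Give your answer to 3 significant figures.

16.9 hours

A/A₀ = 9.75/32.7 ≈ 0.29817.
n = log₂(3.3538) ≈ 1.7458 half-lives elapsed in 29.5 hours.
t½ = 29.5/1.7458 ≈ 16.898 hours.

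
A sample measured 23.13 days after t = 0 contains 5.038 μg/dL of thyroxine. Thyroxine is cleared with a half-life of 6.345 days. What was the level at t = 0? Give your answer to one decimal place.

Number of half-lives elapsed: n = 23.13/6.345 ≈ 3.6454.
A₀ = A × 2^n = 5.038 × 2^3.6454 = 5.038 × 12.513 ≈ 63.042 μg/dL.

63.0 μg/dL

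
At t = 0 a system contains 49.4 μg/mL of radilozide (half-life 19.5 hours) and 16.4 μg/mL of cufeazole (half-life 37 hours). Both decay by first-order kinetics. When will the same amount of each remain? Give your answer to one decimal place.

Set 49.4·(1/2)^(t/19.5) = 16.4·(1/2)^(t/37).
Taking log₂: log₂(49.4/16.4) = t·(1/19.5 − 1/37).
log₂(3.0122) = 1.5908; 1/19.5 − 1/37 = 0.024255.
t = 1.5908 / 0.024255 ≈ 65.587 hours.

65.6 hours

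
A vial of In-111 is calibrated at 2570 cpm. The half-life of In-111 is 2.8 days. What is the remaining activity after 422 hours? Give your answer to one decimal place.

33.1 cpm

Convert the elapsed time: 422 hours = 17.5833 days.
Number of half-lives: n = 17.5833/2.8 ≈ 6.2798.
Remaining = 2570 × (1/2)^6.2798 = 2570 × 0.012871 ≈ 33.078 cpm.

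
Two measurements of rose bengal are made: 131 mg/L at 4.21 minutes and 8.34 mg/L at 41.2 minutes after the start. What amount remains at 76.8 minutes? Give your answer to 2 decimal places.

Over Δt = 41.2 − 4.21 = 36.99 minutes, the level fell by a factor of 131/8.34 ≈ 15.707.
n = log₂(15.707) ≈ 3.9734 half-lives, so t½ = 36.99/3.9734 ≈ 9.3095 minutes.
From t = 41.2 to t = 76.8: 8.34 × (1/2)^((76.8−41.2)/9.3095) ≈ 0.58885 mg/L.

0.59 mg/L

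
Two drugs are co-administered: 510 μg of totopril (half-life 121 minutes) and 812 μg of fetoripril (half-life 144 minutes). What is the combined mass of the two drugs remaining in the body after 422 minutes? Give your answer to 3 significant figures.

152 μg

totopril: 510 × (1/2)^(422/121) = 510 × (1/2)^3.4876 ≈ 45.467 μg.
fetoripril: 812 × (1/2)^(422/144) = 812 × (1/2)^2.9306 ≈ 106.51 μg.
Total = 45.467 + 106.51 ≈ 151.97 μg.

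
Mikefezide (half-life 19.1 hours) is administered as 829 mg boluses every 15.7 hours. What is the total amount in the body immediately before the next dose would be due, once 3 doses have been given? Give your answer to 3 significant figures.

The 3 doses were given 47.1, 31.4, 15.7 hours ago.
Total = 829·(1/2)^(47.1/19.1) + 829·(1/2)^(31.4/19.1) + 829·(1/2)^(15.7/19.1)
      = 150.05 + 265.26 + 468.93 ≈ 884.24 mg.

884 mg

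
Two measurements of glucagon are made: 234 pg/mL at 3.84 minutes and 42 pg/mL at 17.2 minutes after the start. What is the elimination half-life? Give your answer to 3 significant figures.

5.39 minutes

Over Δt = 17.2 − 3.84 = 13.36 minutes, the level fell by a factor of 234/42 ≈ 5.5714.
n = log₂(5.5714) ≈ 2.478 half-lives, so t½ = 13.36/2.478 ≈ 5.3913 minutes.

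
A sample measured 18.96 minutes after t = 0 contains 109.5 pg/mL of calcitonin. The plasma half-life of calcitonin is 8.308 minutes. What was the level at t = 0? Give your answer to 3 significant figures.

533 pg/mL

Number of half-lives elapsed: n = 18.96/8.308 ≈ 2.2821.
A₀ = A × 2^n = 109.5 × 2^2.2821 = 109.5 × 4.864 ≈ 532.61 pg/mL.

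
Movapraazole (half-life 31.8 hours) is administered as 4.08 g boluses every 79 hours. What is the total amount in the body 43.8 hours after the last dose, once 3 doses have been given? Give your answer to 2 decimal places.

1.90 g

The 3 doses were given 201.8, 122.8, 43.8 hours ago.
Total = 4.08·(1/2)^(201.8/31.8) + 4.08·(1/2)^(122.8/31.8) + 4.08·(1/2)^(43.8/31.8)
      = 0.050159 + 0.28067 + 1.5705 ≈ 1.9013 g.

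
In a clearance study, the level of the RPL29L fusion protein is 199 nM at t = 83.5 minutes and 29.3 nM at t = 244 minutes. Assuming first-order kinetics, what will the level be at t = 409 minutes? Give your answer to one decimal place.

4.1 nM

Over Δt = 244 − 83.5 = 160.5 minutes, the level fell by a factor of 199/29.3 ≈ 6.7918.
n = log₂(6.7918) ≈ 2.7638 half-lives, so t½ = 160.5/2.7638 ≈ 58.072 minutes.
From t = 244 to t = 409: 29.3 × (1/2)^((409−244)/58.072) ≈ 4.0884 nM.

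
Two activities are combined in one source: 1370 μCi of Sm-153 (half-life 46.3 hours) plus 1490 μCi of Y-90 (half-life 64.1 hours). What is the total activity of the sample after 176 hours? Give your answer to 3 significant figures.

320 μCi

Sm-153: 1370 × (1/2)^(176/46.3) = 1370 × (1/2)^3.8013 ≈ 98.269 μCi.
Y-90: 1490 × (1/2)^(176/64.1) = 1490 × (1/2)^2.7457 ≈ 222.15 μCi.
Total = 98.269 + 222.15 ≈ 320.42 μCi.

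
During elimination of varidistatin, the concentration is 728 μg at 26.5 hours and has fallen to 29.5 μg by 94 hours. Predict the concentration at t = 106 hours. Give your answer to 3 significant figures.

16.7 μg

Over Δt = 94 − 26.5 = 67.5 hours, the level fell by a factor of 728/29.5 ≈ 24.678.
n = log₂(24.678) ≈ 4.6252 half-lives, so t½ = 67.5/4.6252 ≈ 14.594 hours.
From t = 94 to t = 106: 29.5 × (1/2)^((106−94)/14.594) ≈ 16.684 μg.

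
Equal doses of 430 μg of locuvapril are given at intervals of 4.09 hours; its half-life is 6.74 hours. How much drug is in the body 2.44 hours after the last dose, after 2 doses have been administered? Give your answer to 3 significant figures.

554 μg

The 2 doses were given 6.53, 2.44 hours ago.
Total = 430·(1/2)^(6.53/6.74) + 430·(1/2)^(2.44/6.74)
      = 219.69 + 334.57 ≈ 554.27 μg.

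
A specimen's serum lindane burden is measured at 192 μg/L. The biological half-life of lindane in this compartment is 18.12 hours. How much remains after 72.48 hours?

12 μg/L

Elapsed time is 4 half-lives (72.48/18.12).
Each half-life halves the amount: 192 × (1/2)^4 = 192/16 = 12 μg/L.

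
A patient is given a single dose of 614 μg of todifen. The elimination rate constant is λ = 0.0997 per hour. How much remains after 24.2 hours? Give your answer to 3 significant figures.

55.0 μg

t½ = ln 2 / λ = 0.69315 / 0.0997 ≈ 6.9523 hours.
Number of half-lives: n = 24.2/6.9523 ≈ 3.4808.
Remaining = 614 × (1/2)^3.4808 = 614 × 0.08957 ≈ 54.996 μg.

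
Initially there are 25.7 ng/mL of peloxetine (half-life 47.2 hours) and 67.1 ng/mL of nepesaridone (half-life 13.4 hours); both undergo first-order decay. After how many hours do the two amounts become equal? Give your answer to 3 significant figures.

25.9 hours

Set 25.7·(1/2)^(t/47.2) = 67.1·(1/2)^(t/13.4).
Taking log₂: log₂(25.7/67.1) = t·(1/47.2 − 1/13.4).
log₂(0.38301) = -1.3845; 1/47.2 − 1/13.4 = -0.05344.
t = -1.3845 / -0.05344 ≈ 25.908 hours.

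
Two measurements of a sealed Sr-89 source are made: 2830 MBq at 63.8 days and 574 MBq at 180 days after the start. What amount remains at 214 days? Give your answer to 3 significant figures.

Over Δt = 180 − 63.8 = 116.2 days, the level fell by a factor of 2830/574 ≈ 4.9303.
n = log₂(4.9303) ≈ 2.3017 half-lives, so t½ = 116.2/2.3017 ≈ 50.485 days.
From t = 180 to t = 214: 574 × (1/2)^((214−180)/50.485) ≈ 359.9 MBq.

360 MBq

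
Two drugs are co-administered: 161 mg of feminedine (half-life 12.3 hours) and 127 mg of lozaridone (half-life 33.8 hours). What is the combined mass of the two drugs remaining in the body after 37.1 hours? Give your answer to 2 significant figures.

feminedine: 161 × (1/2)^(37.1/12.3) = 161 × (1/2)^3.0163 ≈ 19.899 mg.
lozaridone: 127 × (1/2)^(37.1/33.8) = 127 × (1/2)^1.0976 ≈ 59.345 mg.
Total = 19.899 + 59.345 ≈ 79.244 mg.

79 mg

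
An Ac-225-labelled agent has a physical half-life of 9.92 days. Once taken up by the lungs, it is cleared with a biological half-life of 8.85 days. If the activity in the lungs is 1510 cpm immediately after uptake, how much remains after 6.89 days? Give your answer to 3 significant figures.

544 cpm

1/t_eff = 1/t_phys + 1/t_biol = 1/9.92 + 1/8.85 = 0.2138 per day.
t_eff = 9.92 × 8.85 / (9.92 + 8.85) ≈ 4.6773 days.
Remaining = 1510 × (1/2)^(6.89/4.6773) = 1510 × (1/2)^1.4731 ≈ 543.92 cpm.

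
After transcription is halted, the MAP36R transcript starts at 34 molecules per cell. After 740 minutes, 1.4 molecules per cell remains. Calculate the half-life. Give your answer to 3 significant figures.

A/A₀ = 1.4/34 ≈ 0.041176.
n = log₂(24.286) ≈ 4.602 half-lives elapsed in 740 minutes.
t½ = 740/4.602 ≈ 160.8 minutes.

161 minutes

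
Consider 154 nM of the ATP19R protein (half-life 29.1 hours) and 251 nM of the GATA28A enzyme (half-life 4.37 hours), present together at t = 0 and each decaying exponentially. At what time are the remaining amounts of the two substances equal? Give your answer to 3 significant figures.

Set 154·(1/2)^(t/29.1) = 251·(1/2)^(t/4.37).
Taking log₂: log₂(154/251) = t·(1/29.1 − 1/4.37).
log₂(0.61355) = -0.70476; 1/29.1 − 1/4.37 = -0.19447.
t = -0.70476 / -0.19447 ≈ 3.624 hours.

3.62 hours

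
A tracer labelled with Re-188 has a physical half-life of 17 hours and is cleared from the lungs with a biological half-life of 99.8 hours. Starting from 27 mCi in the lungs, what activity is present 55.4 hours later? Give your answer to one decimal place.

1/t_eff = 1/t_phys + 1/t_biol = 1/17 + 1/99.8 = 0.068844 per hour.
t_eff = 17 × 99.8 / (17 + 99.8) ≈ 14.526 hours.
Remaining = 27 × (1/2)^(55.4/14.526) = 27 × (1/2)^3.8139 ≈ 1.9198 mCi.

1.9 mCi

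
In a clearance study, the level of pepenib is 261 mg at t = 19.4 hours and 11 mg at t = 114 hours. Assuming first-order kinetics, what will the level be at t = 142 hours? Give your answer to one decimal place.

4.3 mg

Over Δt = 114 − 19.4 = 94.6 hours, the level fell by a factor of 261/11 ≈ 23.727.
n = log₂(23.727) ≈ 4.5685 half-lives, so t½ = 94.6/4.5685 ≈ 20.707 hours.
From t = 114 to t = 142: 11 × (1/2)^((142−114)/20.707) ≈ 4.3087 mg.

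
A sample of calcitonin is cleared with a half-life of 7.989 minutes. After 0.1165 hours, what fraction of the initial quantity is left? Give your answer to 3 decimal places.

0.1165 hours = 6.99 minutes.
n = 6.99/7.989 ≈ 0.87495 half-lives.
Fraction remaining = (1/2)^0.87495 ≈ 0.54527.

0.545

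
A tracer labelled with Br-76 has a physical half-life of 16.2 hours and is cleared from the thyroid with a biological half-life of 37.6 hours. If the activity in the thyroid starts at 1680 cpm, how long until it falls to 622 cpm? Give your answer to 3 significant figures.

1/t_eff = 1/t_phys + 1/t_biol = 1/16.2 + 1/37.6 = 0.088324 per hour.
t_eff = 16.2 × 37.6 / (16.2 + 37.6) ≈ 11.322 hours.
n = log₂(1680/622) ≈ 1.4335; t = 1.4335 × 11.322 ≈ 16.23 hours.

16.2 hours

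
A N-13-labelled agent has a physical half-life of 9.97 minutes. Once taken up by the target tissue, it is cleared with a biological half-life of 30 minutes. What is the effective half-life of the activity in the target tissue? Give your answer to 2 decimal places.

7.48 minutes

1/t_eff = 1/t_phys + 1/t_biol = 1/9.97 + 1/30 = 0.13363 per minute.
t_eff = 9.97 × 30 / (9.97 + 30) ≈ 7.4831 minutes.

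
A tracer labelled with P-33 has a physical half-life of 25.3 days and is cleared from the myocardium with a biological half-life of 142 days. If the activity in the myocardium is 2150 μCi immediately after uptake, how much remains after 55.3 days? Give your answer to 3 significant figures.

361 μCi

1/t_eff = 1/t_phys + 1/t_biol = 1/25.3 + 1/142 = 0.046568 per day.
t_eff = 25.3 × 142 / (25.3 + 142) ≈ 21.474 days.
Remaining = 2150 × (1/2)^(55.3/21.474) = 2150 × (1/2)^2.5752 ≈ 360.76 μCi.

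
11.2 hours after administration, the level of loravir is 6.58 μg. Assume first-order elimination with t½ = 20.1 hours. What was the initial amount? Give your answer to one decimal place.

Number of half-lives elapsed: n = 11.2/20.1 ≈ 0.55721.
A₀ = A × 2^n = 6.58 × 2^0.55721 = 6.58 × 1.4714 ≈ 9.682 μg.

9.7 μg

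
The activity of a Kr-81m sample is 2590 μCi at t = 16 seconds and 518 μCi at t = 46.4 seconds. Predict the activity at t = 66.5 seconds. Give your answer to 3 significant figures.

179 μCi

Over Δt = 46.4 − 16 = 30.4 seconds, the level fell by a factor of 2590/518 ≈ 5.
n = log₂(5) ≈ 2.3219 half-lives, so t½ = 30.4/2.3219 ≈ 13.093 seconds.
From t = 46.4 to t = 66.5: 518 × (1/2)^((66.5−46.4)/13.093) ≈ 178.72 μCi.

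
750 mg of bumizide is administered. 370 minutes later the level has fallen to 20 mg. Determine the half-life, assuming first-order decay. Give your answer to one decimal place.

A/A₀ = 20/750 ≈ 0.026667.
n = log₂(37.5) ≈ 5.2288 half-lives elapsed in 370 minutes.
t½ = 370/5.2288 ≈ 70.762 minutes.

70.8 minutes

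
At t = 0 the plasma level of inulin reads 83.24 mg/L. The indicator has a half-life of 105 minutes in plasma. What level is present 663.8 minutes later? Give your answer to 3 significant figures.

Number of half-lives: n = 663.8/105 ≈ 6.3219.
Remaining = 83.24 × (1/2)^6.3219 = 83.24 × 0.0125 ≈ 1.0405 mg/L.

1.04 mg/L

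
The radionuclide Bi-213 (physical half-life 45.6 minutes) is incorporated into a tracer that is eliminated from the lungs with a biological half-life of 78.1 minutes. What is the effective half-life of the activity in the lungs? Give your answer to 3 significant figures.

28.8 minutes

1/t_eff = 1/t_phys + 1/t_biol = 1/45.6 + 1/78.1 = 0.034734 per minute.
t_eff = 45.6 × 78.1 / (45.6 + 78.1) ≈ 28.79 minutes.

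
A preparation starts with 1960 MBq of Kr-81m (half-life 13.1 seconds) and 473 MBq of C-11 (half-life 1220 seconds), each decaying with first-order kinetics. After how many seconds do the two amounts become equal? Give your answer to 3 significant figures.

27.2 seconds

Set 1960·(1/2)^(t/13.1) = 473·(1/2)^(t/1220).
Taking log₂: log₂(1960/473) = t·(1/13.1 − 1/1220).
log₂(4.1438) = 2.0509; 1/13.1 − 1/1220 = 0.075516.
t = 2.0509 / 0.075516 ≈ 27.159 seconds.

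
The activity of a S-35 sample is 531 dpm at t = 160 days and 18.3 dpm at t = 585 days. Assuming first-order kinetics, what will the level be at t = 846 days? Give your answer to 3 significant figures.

2.31 dpm

Over Δt = 585 − 160 = 425 days, the level fell by a factor of 531/18.3 ≈ 29.016.
n = log₂(29.016) ≈ 4.8588 half-lives, so t½ = 425/4.8588 ≈ 87.47 days.
From t = 585 to t = 846: 18.3 × (1/2)^((846−585)/87.47) ≈ 2.3132 dpm.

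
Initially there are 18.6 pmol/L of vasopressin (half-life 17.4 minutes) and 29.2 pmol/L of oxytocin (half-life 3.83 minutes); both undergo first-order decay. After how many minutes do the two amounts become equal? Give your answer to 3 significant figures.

3.20 minutes

Set 18.6·(1/2)^(t/17.4) = 29.2·(1/2)^(t/3.83).
Taking log₂: log₂(18.6/29.2) = t·(1/17.4 − 1/3.83).
log₂(0.63699) = -0.65067; 1/17.4 − 1/3.83 = -0.20363.
t = -0.65067 / -0.20363 ≈ 3.1954 minutes.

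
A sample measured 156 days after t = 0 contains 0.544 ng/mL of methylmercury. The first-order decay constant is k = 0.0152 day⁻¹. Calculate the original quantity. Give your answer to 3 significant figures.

5.83 ng/mL

t½ = ln 2 / k = 0.69315 / 0.0152 ≈ 45.602 days.
Number of half-lives elapsed: n = 156/45.602 ≈ 3.4209.
A₀ = A × 2^n = 0.544 × 2^3.4209 = 0.544 × 10.71 ≈ 5.8264 ng/mL.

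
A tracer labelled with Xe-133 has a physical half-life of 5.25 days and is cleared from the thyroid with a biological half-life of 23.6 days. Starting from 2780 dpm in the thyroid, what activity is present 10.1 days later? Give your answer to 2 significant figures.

540 dpm

1/t_eff = 1/t_phys + 1/t_biol = 1/5.25 + 1/23.6 = 0.23285 per day.
t_eff = 5.25 × 23.6 / (5.25 + 23.6) ≈ 4.2946 days.
Remaining = 2780 × (1/2)^(10.1/4.2946) = 2780 × (1/2)^2.3518 ≈ 544.62 dpm.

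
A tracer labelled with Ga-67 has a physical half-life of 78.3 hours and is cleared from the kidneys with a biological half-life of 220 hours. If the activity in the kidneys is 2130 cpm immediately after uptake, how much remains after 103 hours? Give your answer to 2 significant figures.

620 cpm

1/t_eff = 1/t_phys + 1/t_biol = 1/78.3 + 1/220 = 0.017317 per hour.
t_eff = 78.3 × 220 / (78.3 + 220) ≈ 57.747 hours.
Remaining = 2130 × (1/2)^(103/57.747) = 2130 × (1/2)^1.7836 ≈ 618.66 cpm.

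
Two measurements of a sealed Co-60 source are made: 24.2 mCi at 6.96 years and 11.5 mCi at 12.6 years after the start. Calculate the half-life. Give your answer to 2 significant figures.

5.3 years

Over Δt = 12.6 − 6.96 = 5.64 years, the level fell by a factor of 24.2/11.5 ≈ 2.1043.
n = log₂(2.1043) ≈ 1.0734 half-lives, so t½ = 5.64/1.0734 ≈ 5.2545 years.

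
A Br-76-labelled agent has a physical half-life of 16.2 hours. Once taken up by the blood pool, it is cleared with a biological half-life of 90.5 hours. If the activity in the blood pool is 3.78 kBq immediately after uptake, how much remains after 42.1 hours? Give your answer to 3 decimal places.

0.452 kBq

1/t_eff = 1/t_phys + 1/t_biol = 1/16.2 + 1/90.5 = 0.072778 per hour.
t_eff = 16.2 × 90.5 / (16.2 + 90.5) ≈ 13.74 hours.
Remaining = 3.78 × (1/2)^(42.1/13.74) = 3.78 × (1/2)^3.064 ≈ 0.45201 kBq.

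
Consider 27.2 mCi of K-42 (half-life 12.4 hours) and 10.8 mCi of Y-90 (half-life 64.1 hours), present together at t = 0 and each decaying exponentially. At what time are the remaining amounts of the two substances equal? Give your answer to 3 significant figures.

Set 27.2·(1/2)^(t/12.4) = 10.8·(1/2)^(t/64.1).
Taking log₂: log₂(27.2/10.8) = t·(1/12.4 − 1/64.1).
log₂(2.5185) = 1.3326; 1/12.4 − 1/64.1 = 0.065045.
t = 1.3326 / 0.065045 ≈ 20.487 hours.

20.5 hours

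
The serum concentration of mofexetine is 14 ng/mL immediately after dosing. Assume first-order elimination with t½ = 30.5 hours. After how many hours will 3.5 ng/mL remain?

61 hours

3.5/14 = 1/4, so 2 half-lives have elapsed.
t = 2 × 30.5 = 61 hours.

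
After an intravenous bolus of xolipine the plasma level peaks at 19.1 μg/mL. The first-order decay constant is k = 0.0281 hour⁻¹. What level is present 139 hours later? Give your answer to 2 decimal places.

0.38 μg/mL

t½ = ln 2 / k = 0.69315 / 0.0281 ≈ 24.667 hours.
Number of half-lives: n = 139/24.667 ≈ 5.635.
Remaining = 19.1 × (1/2)^5.635 = 19.1 × 0.020123 ≈ 0.38435 μg/mL.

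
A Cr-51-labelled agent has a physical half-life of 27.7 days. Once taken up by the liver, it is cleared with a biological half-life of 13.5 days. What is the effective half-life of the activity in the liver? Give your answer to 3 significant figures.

1/t_eff = 1/t_phys + 1/t_biol = 1/27.7 + 1/13.5 = 0.11018 per day.
t_eff = 27.7 × 13.5 / (27.7 + 13.5) ≈ 9.0765 days.

9.08 days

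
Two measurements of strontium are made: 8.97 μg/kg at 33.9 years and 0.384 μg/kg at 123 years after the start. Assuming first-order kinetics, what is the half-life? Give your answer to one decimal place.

19.6 years

Over Δt = 123 − 33.9 = 89.1 years, the level fell by a factor of 8.97/0.384 ≈ 23.359.
n = log₂(23.359) ≈ 4.5459 half-lives, so t½ = 89.1/4.5459 ≈ 19.6 years.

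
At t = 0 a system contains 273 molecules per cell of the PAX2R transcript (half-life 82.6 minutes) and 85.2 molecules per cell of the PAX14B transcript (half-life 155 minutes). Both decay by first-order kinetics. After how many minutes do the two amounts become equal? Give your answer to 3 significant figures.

297 minutes

Set 273·(1/2)^(t/82.6) = 85.2·(1/2)^(t/155).
Taking log₂: log₂(273/85.2) = t·(1/82.6 − 1/155).
log₂(3.2042) = 1.68; 1/82.6 − 1/155 = 0.0056549.
t = 1.68 / 0.0056549 ≈ 297.08 minutes.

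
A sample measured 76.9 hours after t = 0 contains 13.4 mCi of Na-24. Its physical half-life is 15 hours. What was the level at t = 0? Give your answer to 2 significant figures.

Number of half-lives elapsed: n = 76.9/15 ≈ 5.1267.
A₀ = A × 2^n = 13.4 × 2^5.1267 = 13.4 × 34.937 ≈ 468.15 mCi.

470 mCi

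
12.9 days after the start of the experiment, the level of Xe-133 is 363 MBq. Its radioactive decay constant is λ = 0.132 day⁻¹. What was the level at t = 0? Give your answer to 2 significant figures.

2000 MBq

t½ = ln 2 / λ = 0.69315 / 0.132 ≈ 5.2511 days.
Number of half-lives elapsed: n = 12.9/5.2511 ≈ 2.4566.
A₀ = A × 2^n = 363 × 2^2.4566 = 363 × 5.4893 ≈ 1992.6 MBq.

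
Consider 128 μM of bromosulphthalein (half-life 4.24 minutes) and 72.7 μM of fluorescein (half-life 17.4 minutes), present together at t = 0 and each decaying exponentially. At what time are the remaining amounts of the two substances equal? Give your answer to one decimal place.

Set 128·(1/2)^(t/4.24) = 72.7·(1/2)^(t/17.4).
Taking log₂: log₂(128/72.7) = t·(1/4.24 − 1/17.4).
log₂(1.7607) = 0.81612; 1/4.24 − 1/17.4 = 0.17838.
t = 0.81612 / 0.17838 ≈ 4.5752 minutes.

4.6 minutes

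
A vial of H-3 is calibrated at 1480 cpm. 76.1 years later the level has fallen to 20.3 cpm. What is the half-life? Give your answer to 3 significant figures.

12.3 years

A/A₀ = 20.3/1480 ≈ 0.013716.
n = log₂(72.906) ≈ 6.188 half-lives elapsed in 76.1 years.
t½ = 76.1/6.188 ≈ 12.298 years.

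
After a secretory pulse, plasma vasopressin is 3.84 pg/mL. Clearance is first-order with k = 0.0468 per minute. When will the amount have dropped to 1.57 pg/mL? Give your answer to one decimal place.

19.1 minutes

t½ = ln 2 / k = 0.69315 / 0.0468 ≈ 14.811 minutes.
Fraction remaining = 1.57/3.84 ≈ 0.40885.
n = log₂(3.84/1.57) = ln(2.4459)/ln 2 ≈ 1.2903 half-lives.
t = n × t½ = 1.2903 × 14.811 ≈ 19.111 minutes.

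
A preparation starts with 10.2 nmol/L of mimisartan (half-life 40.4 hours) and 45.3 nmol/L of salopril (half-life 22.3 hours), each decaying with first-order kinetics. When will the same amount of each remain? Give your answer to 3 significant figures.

107 hours

Set 10.2·(1/2)^(t/40.4) = 45.3·(1/2)^(t/22.3).
Taking log₂: log₂(10.2/45.3) = t·(1/40.4 − 1/22.3).
log₂(0.22517) = -2.1509; 1/40.4 − 1/22.3 = -0.020091.
t = -2.1509 / -0.020091 ≈ 107.06 hours.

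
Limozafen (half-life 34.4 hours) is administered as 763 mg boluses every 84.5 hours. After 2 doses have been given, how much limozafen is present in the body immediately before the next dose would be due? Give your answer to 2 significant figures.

160 mg

The 2 doses were given 169, 84.5 hours ago.
Total = 763·(1/2)^(169/34.4) + 763·(1/2)^(84.5/34.4)
      = 25.33 + 139.02 ≈ 164.35 mg.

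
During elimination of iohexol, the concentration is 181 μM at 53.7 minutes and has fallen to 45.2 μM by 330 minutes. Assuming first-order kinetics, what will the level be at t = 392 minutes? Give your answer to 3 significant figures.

33.1 μM

Over Δt = 330 − 53.7 = 276.3 minutes, the level fell by a factor of 181/45.2 ≈ 4.0044.
n = log₂(4.0044) ≈ 2.0016 half-lives, so t½ = 276.3/2.0016 ≈ 138.04 minutes.
From t = 330 to t = 392: 45.2 × (1/2)^((392−330)/138.04) ≈ 33.108 μM.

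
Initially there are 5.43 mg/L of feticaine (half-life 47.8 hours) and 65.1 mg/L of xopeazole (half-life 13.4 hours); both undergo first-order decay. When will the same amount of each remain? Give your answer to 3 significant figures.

66.7 hours

Set 5.43·(1/2)^(t/47.8) = 65.1·(1/2)^(t/13.4).
Taking log₂: log₂(5.43/65.1) = t·(1/47.8 − 1/13.4).
log₂(0.08341) = -3.5836; 1/47.8 − 1/13.4 = -0.053706.
t = -3.5836 / -0.053706 ≈ 66.726 hours.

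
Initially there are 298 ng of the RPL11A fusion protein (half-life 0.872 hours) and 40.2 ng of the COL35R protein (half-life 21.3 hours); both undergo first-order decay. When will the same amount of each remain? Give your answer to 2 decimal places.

2.63 hours

Set 298·(1/2)^(t/0.872) = 40.2·(1/2)^(t/21.3).
Taking log₂: log₂(298/40.2) = t·(1/0.872 − 1/21.3).
log₂(7.4129) = 2.89; 1/0.872 − 1/21.3 = 1.0998.
t = 2.89 / 1.0998 ≈ 2.6277 hours.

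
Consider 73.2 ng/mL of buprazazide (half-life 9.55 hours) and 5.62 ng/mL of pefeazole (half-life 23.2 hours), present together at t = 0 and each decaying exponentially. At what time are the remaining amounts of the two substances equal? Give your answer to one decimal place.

60.1 hours

Set 73.2·(1/2)^(t/9.55) = 5.62·(1/2)^(t/23.2).
Taking log₂: log₂(73.2/5.62) = t·(1/9.55 − 1/23.2).
log₂(13.025) = 3.7032; 1/9.55 − 1/23.2 = 0.061609.
t = 3.7032 / 0.061609 ≈ 60.109 hours.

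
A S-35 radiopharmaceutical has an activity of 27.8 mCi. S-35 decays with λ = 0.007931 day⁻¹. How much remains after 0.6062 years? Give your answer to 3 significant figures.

4.81 mCi

t½ = ln 2 / λ = 0.69315 / 0.007931 ≈ 87.397 days.
Convert the elapsed time: 0.6062 years = 221.263 days.
Number of half-lives: n = 221.263/87.397 ≈ 2.5317.
Remaining = 27.8 × (1/2)^2.5317 = 27.8 × 0.17294 ≈ 4.8076 mCi.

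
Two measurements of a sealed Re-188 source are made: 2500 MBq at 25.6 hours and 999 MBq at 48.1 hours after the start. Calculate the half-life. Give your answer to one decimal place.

Over Δt = 48.1 − 25.6 = 22.5 hours, the level fell by a factor of 2500/999 ≈ 2.5025.
n = log₂(2.5025) ≈ 1.3234 half-lives, so t½ = 22.5/1.3234 ≈ 17.002 hours.

17.0 hours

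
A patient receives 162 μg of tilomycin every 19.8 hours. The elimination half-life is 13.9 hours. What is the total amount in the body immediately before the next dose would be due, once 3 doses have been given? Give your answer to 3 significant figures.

The 3 doses were given 59.4, 39.6, 19.8 hours ago.
Total = 162·(1/2)^(59.4/13.9) + 162·(1/2)^(39.6/13.9) + 162·(1/2)^(19.8/13.9)
      = 8.3772 + 22.486 + 60.355 ≈ 91.217 μg.

91.2 μg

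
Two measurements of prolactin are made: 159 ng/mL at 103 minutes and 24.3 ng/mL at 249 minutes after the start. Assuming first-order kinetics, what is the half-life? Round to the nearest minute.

54 minutes

Over Δt = 249 − 103 = 146 minutes, the level fell by a factor of 159/24.3 ≈ 6.5432.
n = log₂(6.5432) ≈ 2.71 half-lives, so t½ = 146/2.71 ≈ 53.875 minutes.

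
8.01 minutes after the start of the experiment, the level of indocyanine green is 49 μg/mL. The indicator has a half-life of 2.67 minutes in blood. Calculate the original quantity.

Number of half-lives elapsed: n = 8.01/2.67 ≈ 3.
A₀ = A × 2^n = 49 × 2^3 = 49 × 8 ≈ 392 μg/mL.

392 μg/mL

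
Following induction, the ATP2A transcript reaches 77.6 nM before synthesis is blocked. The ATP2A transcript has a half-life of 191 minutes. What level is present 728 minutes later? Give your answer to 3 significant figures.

5.53 nM

Number of half-lives: n = 728/191 ≈ 3.8115.
Remaining = 77.6 × (1/2)^3.8115 = 77.6 × 0.071223 ≈ 5.5269 nM.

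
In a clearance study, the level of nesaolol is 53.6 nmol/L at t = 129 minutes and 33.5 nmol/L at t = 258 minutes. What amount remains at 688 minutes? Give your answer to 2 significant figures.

Over Δt = 258 − 129 = 129 minutes, the level fell by a factor of 53.6/33.5 ≈ 1.6.
n = log₂(1.6) ≈ 0.67807 half-lives, so t½ = 129/0.67807 ≈ 190.25 minutes.
From t = 258 to t = 688: 33.5 × (1/2)^((688−258)/190.25) ≈ 6.9927 nmol/L.

7.0 nmol/L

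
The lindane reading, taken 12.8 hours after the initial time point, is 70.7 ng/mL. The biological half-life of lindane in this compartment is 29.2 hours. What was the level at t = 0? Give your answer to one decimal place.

Number of half-lives elapsed: n = 12.8/29.2 ≈ 0.43836.
A₀ = A × 2^n = 70.7 × 2^0.43836 = 70.7 × 1.3551 ≈ 95.803 ng/mL.

95.8 ng/mL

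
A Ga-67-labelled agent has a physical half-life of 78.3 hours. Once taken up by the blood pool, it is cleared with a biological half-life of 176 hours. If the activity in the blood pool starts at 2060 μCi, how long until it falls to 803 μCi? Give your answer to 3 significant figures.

73.7 hours

1/t_eff = 1/t_phys + 1/t_biol = 1/78.3 + 1/176 = 0.018453 per hour.
t_eff = 78.3 × 176 / (78.3 + 176) ≈ 54.191 hours.
n = log₂(2060/803) ≈ 1.3592; t = 1.3592 × 54.191 ≈ 73.655 hours.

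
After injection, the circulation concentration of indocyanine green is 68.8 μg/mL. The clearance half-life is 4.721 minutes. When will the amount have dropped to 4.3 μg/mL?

4.3/68.8 = 1/16, so 4 half-lives have elapsed.
t = 4 × 4.721 = 18.884 minutes.

18.884 minutes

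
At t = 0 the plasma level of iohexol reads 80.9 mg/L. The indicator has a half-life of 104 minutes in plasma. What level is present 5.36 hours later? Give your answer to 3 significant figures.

9.49 mg/L

Convert the elapsed time: 5.36 hours = 321.6 minutes.
Number of half-lives: n = 321.6/104 ≈ 3.0923.
Remaining = 80.9 × (1/2)^3.0923 = 80.9 × 0.11725 ≈ 9.4857 mg/L.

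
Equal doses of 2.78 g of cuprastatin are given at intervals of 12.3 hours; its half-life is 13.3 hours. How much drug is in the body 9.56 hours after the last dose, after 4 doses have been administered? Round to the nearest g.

3 g

The 4 doses were given 46.46, 34.16, 21.86, 9.56 hours ago.
Total = 2.78·(1/2)^(46.46/13.3) + 2.78·(1/2)^(34.16/13.3) + 2.78·(1/2)^(21.86/13.3) + 2.78·(1/2)^(9.56/13.3)
      = 0.24687 + 0.46868 + 0.88975 + 1.6891 ≈ 3.2944 g.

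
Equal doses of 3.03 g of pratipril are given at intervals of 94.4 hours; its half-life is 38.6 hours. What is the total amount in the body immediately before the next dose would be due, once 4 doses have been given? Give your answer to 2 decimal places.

The 4 doses were given 377.6, 283.2, 188.8, 94.4 hours ago.
Total = 3.03·(1/2)^(377.6/38.6) + 3.03·(1/2)^(283.2/38.6) + 3.03·(1/2)^(188.8/38.6) + 3.03·(1/2)^(94.4/38.6)
      = 0.0034407 + 0.018743 + 0.10211 + 0.55622 ≈ 0.68051 g.

0.68 g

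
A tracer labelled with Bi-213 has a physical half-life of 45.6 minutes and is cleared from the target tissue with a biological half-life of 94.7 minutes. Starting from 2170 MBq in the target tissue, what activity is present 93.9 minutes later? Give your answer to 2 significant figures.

260 MBq

1/t_eff = 1/t_phys + 1/t_biol = 1/45.6 + 1/94.7 = 0.032489 per minute.
t_eff = 45.6 × 94.7 / (45.6 + 94.7) ≈ 30.779 minutes.
Remaining = 2170 × (1/2)^(93.9/30.779) = 2170 × (1/2)^3.0508 ≈ 261.87 MBq.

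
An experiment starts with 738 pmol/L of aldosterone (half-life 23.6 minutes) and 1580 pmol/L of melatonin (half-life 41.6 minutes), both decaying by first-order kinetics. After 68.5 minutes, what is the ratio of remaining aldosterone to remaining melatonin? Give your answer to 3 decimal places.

aldosterone: 738 × (1/2)^(68.5/23.6) = 738 × (1/2)^2.9025 ≈ 98.697 pmol/L.
melatonin: 1580 × (1/2)^(68.5/41.6) = 1580 × (1/2)^1.6466 ≈ 504.63 pmol/L.
Ratio ≈ 98.697 / 504.63 ≈ 0.19558.

0.196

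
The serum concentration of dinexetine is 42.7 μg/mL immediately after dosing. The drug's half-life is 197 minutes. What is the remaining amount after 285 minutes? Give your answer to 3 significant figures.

15.7 μg/mL

Number of half-lives: n = 285/197 ≈ 1.4467.
Remaining = 42.7 × (1/2)^1.4467 = 42.7 × 0.36686 ≈ 15.665 μg/mL.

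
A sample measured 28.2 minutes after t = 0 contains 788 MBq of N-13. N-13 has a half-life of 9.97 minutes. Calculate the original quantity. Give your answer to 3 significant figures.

5600 MBq

Number of half-lives elapsed: n = 28.2/9.97 ≈ 2.8285.
A₀ = A × 2^n = 788 × 2^2.8285 = 788 × 7.1033 ≈ 5597.4 MBq.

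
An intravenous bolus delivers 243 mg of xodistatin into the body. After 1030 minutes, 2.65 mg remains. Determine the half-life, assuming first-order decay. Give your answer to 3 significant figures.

158 minutes

A/A₀ = 2.65/243 ≈ 0.010905.
n = log₂(91.698) ≈ 6.5188 half-lives elapsed in 1030 minutes.
t½ = 1030/6.5188 ≈ 158 minutes.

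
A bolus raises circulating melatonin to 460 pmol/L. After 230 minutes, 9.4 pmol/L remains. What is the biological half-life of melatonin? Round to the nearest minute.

41 minutes

A/A₀ = 9.4/460 ≈ 0.020435.
n = log₂(48.936) ≈ 5.6128 half-lives elapsed in 230 minutes.
t½ = 230/5.6128 ≈ 40.978 minutes.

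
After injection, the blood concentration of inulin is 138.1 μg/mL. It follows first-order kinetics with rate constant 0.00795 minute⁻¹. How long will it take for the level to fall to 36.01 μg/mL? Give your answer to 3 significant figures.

169 minutes

t½ = ln 2 / k = 0.69315 / 0.00795 ≈ 87.188 minutes.
Fraction remaining = 36.01/138.1 ≈ 0.26075.
n = log₂(138.1/36.01) = ln(3.835)/ln 2 ≈ 1.9392 half-lives.
t = n × t½ = 1.9392 × 87.188 ≈ 169.08 minutes.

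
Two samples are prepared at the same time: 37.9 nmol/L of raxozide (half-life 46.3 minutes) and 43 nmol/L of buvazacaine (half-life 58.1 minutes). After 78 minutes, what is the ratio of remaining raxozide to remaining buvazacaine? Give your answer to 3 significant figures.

0.695

raxozide: 37.9 × (1/2)^(78/46.3) = 37.9 × (1/2)^1.6847 ≈ 11.79 nmol/L.
buvazacaine: 43 × (1/2)^(78/58.1) = 43 × (1/2)^1.3425 ≈ 16.956 nmol/L.
Ratio ≈ 11.79 / 16.956 ≈ 0.6953.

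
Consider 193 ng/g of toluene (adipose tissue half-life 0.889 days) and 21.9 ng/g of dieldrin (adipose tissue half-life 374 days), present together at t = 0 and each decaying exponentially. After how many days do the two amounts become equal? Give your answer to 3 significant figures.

2.80 days

Set 193·(1/2)^(t/0.889) = 21.9·(1/2)^(t/374).
Taking log₂: log₂(193/21.9) = t·(1/0.889 − 1/374).
log₂(8.8128) = 3.1396; 1/0.889 − 1/374 = 1.1222.
t = 3.1396 / 1.1222 ≈ 2.7978 days.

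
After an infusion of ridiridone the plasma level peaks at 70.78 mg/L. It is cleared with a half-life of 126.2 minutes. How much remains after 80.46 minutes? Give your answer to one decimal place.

Number of half-lives: n = 80.46/126.2 ≈ 0.63756.
Remaining = 70.78 × (1/2)^0.63756 = 70.78 × 0.6428 ≈ 45.497 mg/L.

45.5 mg/L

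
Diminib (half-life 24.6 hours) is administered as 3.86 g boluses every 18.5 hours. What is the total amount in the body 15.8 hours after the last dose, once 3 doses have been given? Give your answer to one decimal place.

4.8 g

The 3 doses were given 52.8, 34.3, 15.8 hours ago.
Total = 3.86·(1/2)^(52.8/24.6) + 3.86·(1/2)^(34.3/24.6) + 3.86·(1/2)^(15.8/24.6)
      = 0.87191 + 1.4684 + 2.4731 ≈ 4.8135 g.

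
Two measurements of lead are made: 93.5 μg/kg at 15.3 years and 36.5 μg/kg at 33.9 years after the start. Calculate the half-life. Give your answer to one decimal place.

13.7 years

Over Δt = 33.9 − 15.3 = 18.6 years, the level fell by a factor of 93.5/36.5 ≈ 2.5616.
n = log₂(2.5616) ≈ 1.3571 half-lives, so t½ = 18.6/1.3571 ≈ 13.706 years.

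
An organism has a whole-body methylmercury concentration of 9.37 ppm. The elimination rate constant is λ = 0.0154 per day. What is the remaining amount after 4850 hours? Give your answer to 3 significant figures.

0.417 ppm

t½ = ln 2 / λ = 0.69315 / 0.0154 ≈ 45.01 days.
Convert the elapsed time: 4850 hours = 202.083 days.
Number of half-lives: n = 202.083/45.01 ≈ 4.4898.
Remaining = 9.37 × (1/2)^4.4898 = 9.37 × 0.044508 ≈ 0.41704 ppm.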